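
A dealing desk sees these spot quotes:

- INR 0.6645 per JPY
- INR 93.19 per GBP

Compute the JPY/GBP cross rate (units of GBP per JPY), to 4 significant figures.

JPY/GBP = 0.007131

1 JPY × 0.6645 = 0.6645 INR
0.6645 INR ÷ 93.19 = 0.00713059 GBP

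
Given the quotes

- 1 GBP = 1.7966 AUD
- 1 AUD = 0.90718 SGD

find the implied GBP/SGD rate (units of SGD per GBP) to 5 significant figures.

1 GBP × 1.7966 = 1.7966 AUD
1.7966 AUD × 0.90718 = 1.62984 SGD

GBP/SGD = 1.6298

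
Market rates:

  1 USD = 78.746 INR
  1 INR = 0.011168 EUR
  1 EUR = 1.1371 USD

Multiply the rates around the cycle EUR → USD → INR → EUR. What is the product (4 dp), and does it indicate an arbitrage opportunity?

1.0000 (no arbitrage)

Around EUR → USD → INR → EUR: 1 × 1.1371 × 78.746 × 0.011168 = 1.000006
Product ≈ 1 (deviation 0.001%, within rounding noise).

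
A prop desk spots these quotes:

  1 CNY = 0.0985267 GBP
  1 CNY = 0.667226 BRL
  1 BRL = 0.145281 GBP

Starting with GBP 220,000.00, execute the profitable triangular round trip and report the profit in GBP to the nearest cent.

Profit: GBP 3,611.86

Profitable loop is GBP → BRL → CNY → GBP:
GBP 220,000.00 ÷ 0.145281 = BRL 1,514,306.76
BRL 1,514,306.76 ÷ 0.667226 = CNY 2,269,555.98
CNY 2,269,555.98 × 0.0985267 = GBP 223,611.86
Profit = GBP 223,611.86 − GBP 220,000.00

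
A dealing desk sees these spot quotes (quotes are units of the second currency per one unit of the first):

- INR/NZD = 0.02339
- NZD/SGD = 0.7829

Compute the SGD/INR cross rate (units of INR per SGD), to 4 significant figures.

SGD/INR = 54.61

1 SGD ÷ 0.7829 = 1.2773 NZD
1.2773 NZD ÷ 0.02339 = 54.6089 INR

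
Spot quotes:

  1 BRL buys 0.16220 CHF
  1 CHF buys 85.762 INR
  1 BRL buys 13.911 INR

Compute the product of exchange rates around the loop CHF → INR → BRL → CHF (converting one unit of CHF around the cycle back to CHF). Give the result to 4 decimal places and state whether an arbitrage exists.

Around CHF → INR → BRL → CHF: 1 × 85.762 ÷ 13.911 × 0.16220 = 0.999971
Product ≈ 1 (deviation 0.003%, within rounding noise).

1.0000 (no arbitrage)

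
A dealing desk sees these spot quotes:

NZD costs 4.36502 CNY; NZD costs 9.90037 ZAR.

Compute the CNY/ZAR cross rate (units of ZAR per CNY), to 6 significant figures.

1 CNY ÷ 4.36502 = 0.229094 NZD
0.229094 NZD × 9.90037 = 2.26812 ZAR

CNY/ZAR = 2.26812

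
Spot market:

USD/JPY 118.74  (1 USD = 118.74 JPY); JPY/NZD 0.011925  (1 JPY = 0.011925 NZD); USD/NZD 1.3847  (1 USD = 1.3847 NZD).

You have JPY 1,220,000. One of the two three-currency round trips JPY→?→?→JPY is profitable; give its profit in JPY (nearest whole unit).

Profitable loop is JPY → NZD → USD → JPY:
JPY 1,220,000 × 0.011925 = NZD 14,548.50
NZD 14,548.50 ÷ 1.3847 = USD 10,506.61
USD 10,506.61 × 118.74 = JPY 1,247,555
Profit = JPY 1,247,555 − JPY 1,220,000

Profit: JPY 27,555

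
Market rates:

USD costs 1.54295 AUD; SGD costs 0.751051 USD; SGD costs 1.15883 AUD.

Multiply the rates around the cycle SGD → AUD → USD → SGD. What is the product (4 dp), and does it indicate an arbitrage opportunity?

Around SGD → AUD → USD → SGD: 1 × 1.15883 ÷ 1.54295 ÷ 0.751051 = 0.999996
Product ≈ 1 (deviation 0.000%, within rounding noise).

1.0000 (no arbitrage)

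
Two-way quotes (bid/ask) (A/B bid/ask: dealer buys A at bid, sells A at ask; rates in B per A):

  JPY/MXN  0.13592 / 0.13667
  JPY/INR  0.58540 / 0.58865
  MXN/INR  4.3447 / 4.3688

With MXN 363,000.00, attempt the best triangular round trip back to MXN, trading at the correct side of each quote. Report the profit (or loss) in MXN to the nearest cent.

Best loop MXN → INR → JPY → MXN:
MXN 363,000.00 × 4.3447 (sell MXN at bid) = INR 1,577,126.10
INR 1,577,126.10 ÷ 0.58865 (buy JPY at ask) = JPY 2,679,226
JPY 2,679,226 × 0.13592 (sell JPY at bid) = MXN 364,160.33

Net profit: MXN 1,160.33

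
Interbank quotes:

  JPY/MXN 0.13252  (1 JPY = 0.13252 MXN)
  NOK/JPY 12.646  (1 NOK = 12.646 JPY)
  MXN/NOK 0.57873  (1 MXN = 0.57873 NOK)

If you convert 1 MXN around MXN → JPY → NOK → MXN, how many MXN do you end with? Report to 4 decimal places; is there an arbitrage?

Around MXN → JPY → NOK → MXN: 1 ÷ 0.13252 ÷ 12.646 ÷ 0.57873 = 1.031073
Product > 1; profitable direction is MXN → JPY → NOK → MXN.

1.0311 (arbitrage exists)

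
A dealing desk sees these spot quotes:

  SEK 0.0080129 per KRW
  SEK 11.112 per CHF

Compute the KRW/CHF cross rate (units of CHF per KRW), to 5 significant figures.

KRW/CHF = 0.00072110

1 KRW × 0.0080129 = 0.0080129 SEK
0.0080129 SEK ÷ 11.112 = 0.000721103 CHF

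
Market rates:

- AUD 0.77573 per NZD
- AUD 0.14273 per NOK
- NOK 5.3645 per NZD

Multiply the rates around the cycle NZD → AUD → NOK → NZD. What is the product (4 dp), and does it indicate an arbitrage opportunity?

1.0131 (arbitrage exists)

Around NZD → AUD → NOK → NZD: 1 × 0.77573 ÷ 0.14273 ÷ 5.3645 = 1.013132
Product > 1; profitable direction is NZD → AUD → NOK → NZD.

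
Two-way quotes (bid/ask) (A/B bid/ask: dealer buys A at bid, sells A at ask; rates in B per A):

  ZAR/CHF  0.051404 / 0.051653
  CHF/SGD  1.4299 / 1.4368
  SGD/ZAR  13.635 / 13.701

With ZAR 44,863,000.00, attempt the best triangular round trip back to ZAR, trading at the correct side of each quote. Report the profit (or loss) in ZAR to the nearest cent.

Best loop ZAR → CHF → SGD → ZAR:
ZAR 44,863,000.00 × 0.051404 (sell ZAR at bid) = CHF 2,306,137.65
CHF 2,306,137.65 × 1.4299 (sell CHF at bid) = SGD 3,297,546.23
SGD 3,297,546.23 × 13.635 (sell SGD at bid) = ZAR 44,962,042.83

Net profit: ZAR 99,042.83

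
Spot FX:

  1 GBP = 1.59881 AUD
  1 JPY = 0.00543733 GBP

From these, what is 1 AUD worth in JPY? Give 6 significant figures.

1 AUD ÷ 1.59881 = 0.625465 GBP
0.625465 GBP ÷ 0.00543733 = 115.032 JPY

AUD/JPY = 115.032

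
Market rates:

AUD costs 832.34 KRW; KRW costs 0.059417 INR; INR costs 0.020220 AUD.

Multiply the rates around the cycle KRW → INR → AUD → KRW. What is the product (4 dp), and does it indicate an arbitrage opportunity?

Around KRW → INR → AUD → KRW: 1 × 0.059417 × 0.020220 × 832.34 = 0.999983
Product ≈ 1 (deviation 0.002%, within rounding noise).

1.0000 (no arbitrage)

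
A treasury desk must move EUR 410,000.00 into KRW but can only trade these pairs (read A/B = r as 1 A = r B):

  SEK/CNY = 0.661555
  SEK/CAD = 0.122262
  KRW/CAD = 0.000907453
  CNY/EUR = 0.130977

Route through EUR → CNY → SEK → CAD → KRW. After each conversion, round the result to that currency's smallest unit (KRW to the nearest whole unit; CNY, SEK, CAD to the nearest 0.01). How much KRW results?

EUR 410,000.00 ÷ 0.130977 = CNY 3,130,320.59
CNY 3,130,320.59 ÷ 0.661555 = SEK 4,731,761.67
SEK 4,731,761.67 × 0.122262 = CAD 578,514.65
CAD 578,514.65 ÷ 0.000907453 = KRW 637,514,725

KRW 637,514,725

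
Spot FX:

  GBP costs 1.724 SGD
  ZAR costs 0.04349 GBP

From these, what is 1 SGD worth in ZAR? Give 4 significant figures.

1 SGD ÷ 1.724 = 0.580046 GBP
0.580046 GBP ÷ 0.04349 = 13.3375 ZAR

SGD/ZAR = 13.34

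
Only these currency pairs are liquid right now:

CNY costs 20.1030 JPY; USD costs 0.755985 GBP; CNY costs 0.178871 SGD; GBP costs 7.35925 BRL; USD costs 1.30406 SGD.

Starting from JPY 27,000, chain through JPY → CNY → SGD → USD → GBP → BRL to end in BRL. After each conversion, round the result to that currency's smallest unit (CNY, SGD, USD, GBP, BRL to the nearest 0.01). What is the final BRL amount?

JPY 27,000 ÷ 20.1030 = CNY 1,343.08
CNY 1,343.08 × 0.178871 = SGD 240.24
SGD 240.24 ÷ 1.30406 = USD 184.22
USD 184.22 × 0.755985 = GBP 139.27
GBP 139.27 × 7.35925 = BRL 1,024.92

BRL 1,024.92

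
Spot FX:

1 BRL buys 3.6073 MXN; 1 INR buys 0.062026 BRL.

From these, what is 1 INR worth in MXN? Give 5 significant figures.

1 INR × 0.062026 = 0.062026 BRL
0.062026 BRL × 3.6073 = 0.223746 MXN

INR/MXN = 0.22375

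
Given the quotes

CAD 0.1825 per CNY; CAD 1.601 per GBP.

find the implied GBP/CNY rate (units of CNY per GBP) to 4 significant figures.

GBP/CNY = 8.773

1 GBP × 1.601 = 1.601 CAD
1.601 CAD ÷ 0.1825 = 8.7726 CNY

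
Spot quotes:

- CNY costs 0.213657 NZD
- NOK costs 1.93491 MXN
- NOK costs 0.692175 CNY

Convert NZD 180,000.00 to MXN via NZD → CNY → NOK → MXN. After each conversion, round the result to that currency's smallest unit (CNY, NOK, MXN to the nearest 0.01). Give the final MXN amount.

MXN 2,355,050.57

NZD 180,000.00 ÷ 0.213657 = CNY 842,471.81
CNY 842,471.81 ÷ 0.692175 = NOK 1,217,137.01
NOK 1,217,137.01 × 1.93491 = MXN 2,355,050.57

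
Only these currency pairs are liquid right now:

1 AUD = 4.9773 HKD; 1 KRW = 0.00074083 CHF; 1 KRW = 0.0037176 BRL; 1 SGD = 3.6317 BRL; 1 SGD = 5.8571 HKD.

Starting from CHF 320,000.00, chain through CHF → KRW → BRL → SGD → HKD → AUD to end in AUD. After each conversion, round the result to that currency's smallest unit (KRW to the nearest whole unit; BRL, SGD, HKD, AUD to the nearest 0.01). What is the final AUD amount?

CHF 320,000.00 ÷ 0.00074083 = KRW 431,947,950
KRW 431,947,950 × 0.0037176 = BRL 1,605,809.70
BRL 1,605,809.70 ÷ 3.6317 = SGD 442,164.74
SGD 442,164.74 × 5.8571 = HKD 2,589,803.10
HKD 2,589,803.10 ÷ 4.9773 = AUD 520,322.89

AUD 520,322.89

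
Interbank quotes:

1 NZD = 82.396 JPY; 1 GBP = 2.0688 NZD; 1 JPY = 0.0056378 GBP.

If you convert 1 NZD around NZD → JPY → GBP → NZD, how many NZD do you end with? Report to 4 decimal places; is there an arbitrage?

Around NZD → JPY → GBP → NZD: 1 × 82.396 × 0.0056378 × 2.0688 = 0.961024
Product < 1; profitable direction is NZD → GBP → JPY → NZD.

0.9610 (arbitrage exists)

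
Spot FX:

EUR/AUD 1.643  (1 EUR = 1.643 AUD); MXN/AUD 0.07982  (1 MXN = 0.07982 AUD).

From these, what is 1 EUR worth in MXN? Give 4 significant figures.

1 EUR × 1.643 = 1.643 AUD
1.643 AUD ÷ 0.07982 = 20.5838 MXN

EUR/MXN = 20.58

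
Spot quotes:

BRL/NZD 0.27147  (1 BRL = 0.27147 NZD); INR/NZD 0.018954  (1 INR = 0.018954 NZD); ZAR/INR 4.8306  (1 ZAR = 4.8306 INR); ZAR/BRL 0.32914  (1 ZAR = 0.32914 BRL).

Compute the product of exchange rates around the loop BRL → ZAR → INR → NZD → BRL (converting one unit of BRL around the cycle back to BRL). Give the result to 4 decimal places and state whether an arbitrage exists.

Around BRL → ZAR → INR → NZD → BRL: 1 ÷ 0.32914 × 4.8306 × 0.018954 ÷ 0.27147 = 1.024706
Product > 1; profitable direction is BRL → ZAR → INR → NZD → BRL.

1.0247 (arbitrage exists)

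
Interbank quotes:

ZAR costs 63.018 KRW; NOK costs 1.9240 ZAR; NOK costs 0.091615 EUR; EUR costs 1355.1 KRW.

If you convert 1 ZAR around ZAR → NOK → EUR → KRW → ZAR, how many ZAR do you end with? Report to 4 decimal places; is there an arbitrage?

Around ZAR → NOK → EUR → KRW → ZAR: 1 ÷ 1.9240 × 0.091615 × 1355.1 ÷ 63.018 = 1.023925
Product > 1; profitable direction is ZAR → NOK → EUR → KRW → ZAR.

1.0239 (arbitrage exists)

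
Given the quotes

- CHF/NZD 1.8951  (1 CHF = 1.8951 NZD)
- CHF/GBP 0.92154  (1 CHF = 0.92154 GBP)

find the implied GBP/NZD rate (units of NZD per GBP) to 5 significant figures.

1 GBP ÷ 0.92154 = 1.08514 CHF
1.08514 CHF × 1.8951 = 2.05645 NZD

GBP/NZD = 2.0564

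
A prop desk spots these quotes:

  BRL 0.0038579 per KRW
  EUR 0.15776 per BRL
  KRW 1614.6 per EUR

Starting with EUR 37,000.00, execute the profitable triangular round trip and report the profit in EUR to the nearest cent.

Profit: EUR 652.07

Profitable loop is EUR → BRL → KRW → EUR:
EUR 37,000.00 ÷ 0.15776 = BRL 234,533.47
BRL 234,533.47 ÷ 0.0038579 = KRW 60,793,040
KRW 60,793,040 ÷ 1614.6 = EUR 37,652.07
Profit = EUR 37,652.07 − EUR 37,000.00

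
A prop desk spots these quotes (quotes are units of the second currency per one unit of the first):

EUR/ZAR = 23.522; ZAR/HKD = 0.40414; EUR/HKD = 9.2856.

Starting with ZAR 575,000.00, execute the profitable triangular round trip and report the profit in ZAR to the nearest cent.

Profitable loop is ZAR → HKD → EUR → ZAR:
ZAR 575,000.00 × 0.40414 = HKD 232,380.50
HKD 232,380.50 ÷ 9.2856 = EUR 25,025.90
EUR 25,025.90 × 23.522 = ZAR 588,659.23
Profit = ZAR 588,659.23 − ZAR 575,000.00

Profit: ZAR 13,659.23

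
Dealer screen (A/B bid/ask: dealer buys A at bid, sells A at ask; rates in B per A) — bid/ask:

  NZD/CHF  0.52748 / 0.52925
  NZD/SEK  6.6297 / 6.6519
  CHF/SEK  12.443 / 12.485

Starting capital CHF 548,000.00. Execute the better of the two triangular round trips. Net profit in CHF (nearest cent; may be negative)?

Best loop CHF → NZD → SEK → CHF:
CHF 548,000.00 ÷ 0.52925 (buy NZD at ask) = NZD 1,035,427.49
NZD 1,035,427.49 × 6.6297 (sell NZD at bid) = SEK 6,864,573.64
SEK 6,864,573.64 ÷ 12.485 (buy CHF at ask) = CHF 549,825.68

Net profit: CHF 1,825.68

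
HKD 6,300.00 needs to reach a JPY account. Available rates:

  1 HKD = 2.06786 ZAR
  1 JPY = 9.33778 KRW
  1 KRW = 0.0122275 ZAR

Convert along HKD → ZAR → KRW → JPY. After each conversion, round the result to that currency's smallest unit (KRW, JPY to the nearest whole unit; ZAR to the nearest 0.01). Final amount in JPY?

HKD 6,300.00 × 2.06786 = ZAR 13,027.52
ZAR 13,027.52 ÷ 0.0122275 = KRW 1,065,428
KRW 1,065,428 ÷ 9.33778 = JPY 114,099

JPY 114,099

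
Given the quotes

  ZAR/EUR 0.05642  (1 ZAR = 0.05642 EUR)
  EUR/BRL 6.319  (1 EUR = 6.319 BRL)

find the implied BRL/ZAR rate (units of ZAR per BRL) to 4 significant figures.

BRL/ZAR = 2.805

1 BRL ÷ 6.319 = 0.158253 EUR
0.158253 EUR ÷ 0.05642 = 2.80491 ZAR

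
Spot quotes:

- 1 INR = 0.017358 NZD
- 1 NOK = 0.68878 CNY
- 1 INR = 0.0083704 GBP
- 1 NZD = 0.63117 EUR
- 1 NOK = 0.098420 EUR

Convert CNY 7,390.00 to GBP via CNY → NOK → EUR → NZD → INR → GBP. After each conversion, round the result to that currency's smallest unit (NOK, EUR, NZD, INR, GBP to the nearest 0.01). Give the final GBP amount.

GBP 806.77

CNY 7,390.00 ÷ 0.68878 = NOK 10,729.12
NOK 10,729.12 × 0.098420 = EUR 1,055.96
EUR 1,055.96 ÷ 0.63117 = NZD 1,673.02
NZD 1,673.02 ÷ 0.017358 = INR 96,383.22
INR 96,383.22 × 0.0083704 = GBP 806.77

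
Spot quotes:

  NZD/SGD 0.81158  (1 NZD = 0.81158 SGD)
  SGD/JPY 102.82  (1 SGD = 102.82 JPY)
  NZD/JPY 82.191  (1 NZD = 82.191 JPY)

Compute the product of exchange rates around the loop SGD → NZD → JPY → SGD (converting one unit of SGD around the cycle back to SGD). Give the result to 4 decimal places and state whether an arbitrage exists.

Around SGD → NZD → JPY → SGD: 1 ÷ 0.81158 × 82.191 ÷ 102.82 = 0.984953
Product < 1; profitable direction is SGD → JPY → NZD → SGD.

0.9850 (arbitrage exists)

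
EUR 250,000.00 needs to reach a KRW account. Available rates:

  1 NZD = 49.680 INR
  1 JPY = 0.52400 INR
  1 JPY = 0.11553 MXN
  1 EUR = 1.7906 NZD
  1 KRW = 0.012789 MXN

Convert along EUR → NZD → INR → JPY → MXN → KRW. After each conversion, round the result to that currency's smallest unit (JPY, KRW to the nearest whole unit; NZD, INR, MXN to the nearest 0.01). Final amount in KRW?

EUR 250,000.00 × 1.7906 = NZD 447,650.00
NZD 447,650.00 × 49.680 = INR 22,239,252.00
INR 22,239,252.00 ÷ 0.52400 = JPY 42,441,321
JPY 42,441,321 × 0.11553 = MXN 4,903,245.82
MXN 4,903,245.82 ÷ 0.012789 = KRW 383,395,560

KRW 383,395,560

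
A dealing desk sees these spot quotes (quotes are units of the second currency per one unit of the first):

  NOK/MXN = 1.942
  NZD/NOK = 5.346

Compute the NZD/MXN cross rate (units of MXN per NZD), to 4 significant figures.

NZD/MXN = 10.38

1 NZD × 5.346 = 5.346 NOK
5.346 NOK × 1.942 = 10.3819 MXN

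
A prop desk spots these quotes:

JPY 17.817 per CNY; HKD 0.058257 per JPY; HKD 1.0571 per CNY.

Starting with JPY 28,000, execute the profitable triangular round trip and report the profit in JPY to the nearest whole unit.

Profitable loop is JPY → CNY → HKD → JPY:
JPY 28,000 ÷ 17.817 = CNY 1,571.53
CNY 1,571.53 × 1.0571 = HKD 1,661.27
HKD 1,661.27 ÷ 0.058257 = JPY 28,516
Profit = JPY 28,516 − JPY 28,000

Profit: JPY 516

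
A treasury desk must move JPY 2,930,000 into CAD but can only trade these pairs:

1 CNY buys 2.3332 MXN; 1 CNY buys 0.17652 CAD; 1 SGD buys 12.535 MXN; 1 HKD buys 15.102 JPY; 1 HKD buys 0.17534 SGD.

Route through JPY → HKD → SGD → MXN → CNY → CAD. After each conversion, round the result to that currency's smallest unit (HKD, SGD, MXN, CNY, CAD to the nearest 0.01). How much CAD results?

CAD 32,261.19

JPY 2,930,000 ÷ 15.102 = HKD 194,014.04
HKD 194,014.04 × 0.17534 = SGD 34,018.42
SGD 34,018.42 × 12.535 = MXN 426,420.89
MXN 426,420.89 ÷ 2.3332 = CNY 182,762.25
CNY 182,762.25 × 0.17652 = CAD 32,261.19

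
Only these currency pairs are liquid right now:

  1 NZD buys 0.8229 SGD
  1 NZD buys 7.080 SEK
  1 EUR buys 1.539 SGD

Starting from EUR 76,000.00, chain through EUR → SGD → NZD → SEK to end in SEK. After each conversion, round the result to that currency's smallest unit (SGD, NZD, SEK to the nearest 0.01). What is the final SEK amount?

SEK 1,006,325.36

EUR 76,000.00 × 1.539 = SGD 116,964.00
SGD 116,964.00 ÷ 0.8229 = NZD 142,136.35
NZD 142,136.35 × 7.080 = SEK 1,006,325.36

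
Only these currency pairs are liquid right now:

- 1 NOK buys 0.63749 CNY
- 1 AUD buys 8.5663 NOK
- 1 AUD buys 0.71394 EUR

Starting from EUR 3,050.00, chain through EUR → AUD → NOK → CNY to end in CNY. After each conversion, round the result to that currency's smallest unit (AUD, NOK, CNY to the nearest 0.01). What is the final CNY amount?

CNY 23,329.48

EUR 3,050.00 ÷ 0.71394 = AUD 4,272.07
AUD 4,272.07 × 8.5663 = NOK 36,595.83
NOK 36,595.83 × 0.63749 = CNY 23,329.48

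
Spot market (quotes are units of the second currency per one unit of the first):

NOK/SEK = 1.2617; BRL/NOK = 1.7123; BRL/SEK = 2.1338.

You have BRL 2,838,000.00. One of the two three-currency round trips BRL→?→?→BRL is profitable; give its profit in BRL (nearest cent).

Profit: BRL 35,390.42

Profitable loop is BRL → NOK → SEK → BRL:
BRL 2,838,000.00 × 1.7123 = NOK 4,859,507.40
NOK 4,859,507.40 × 1.2617 = SEK 6,131,240.49
SEK 6,131,240.49 ÷ 2.1338 = BRL 2,873,390.42
Profit = BRL 2,873,390.42 − BRL 2,838,000.00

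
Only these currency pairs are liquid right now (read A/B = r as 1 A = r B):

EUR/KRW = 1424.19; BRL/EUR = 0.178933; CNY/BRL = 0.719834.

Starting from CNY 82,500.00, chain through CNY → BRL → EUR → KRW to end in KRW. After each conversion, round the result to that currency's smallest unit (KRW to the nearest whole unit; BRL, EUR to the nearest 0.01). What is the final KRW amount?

KRW 15,133,685

CNY 82,500.00 × 0.719834 = BRL 59,386.31
BRL 59,386.31 × 0.178933 = EUR 10,626.17
EUR 10,626.17 × 1424.19 = KRW 15,133,685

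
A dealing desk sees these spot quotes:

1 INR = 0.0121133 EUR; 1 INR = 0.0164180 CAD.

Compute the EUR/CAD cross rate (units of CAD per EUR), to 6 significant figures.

1 EUR ÷ 0.0121133 = 82.5539 INR
82.5539 INR × 0.0164180 = 1.35537 CAD

EUR/CAD = 1.35537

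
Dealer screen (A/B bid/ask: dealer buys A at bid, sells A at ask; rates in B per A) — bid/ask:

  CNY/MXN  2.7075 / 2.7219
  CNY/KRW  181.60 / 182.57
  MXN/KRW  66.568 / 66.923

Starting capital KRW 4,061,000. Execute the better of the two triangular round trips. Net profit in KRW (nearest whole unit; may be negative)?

Net result: KRW -12,434 (no profitable arbitrage after spreads)

Best loop KRW → MXN → CNY → KRW:
KRW 4,061,000 ÷ 66.923 (buy MXN at ask) = MXN 60,681.68
MXN 60,681.68 ÷ 2.7219 (buy CNY at ask) = CNY 22,293.87
CNY 22,293.87 × 181.60 (sell CNY at bid) = KRW 4,048,566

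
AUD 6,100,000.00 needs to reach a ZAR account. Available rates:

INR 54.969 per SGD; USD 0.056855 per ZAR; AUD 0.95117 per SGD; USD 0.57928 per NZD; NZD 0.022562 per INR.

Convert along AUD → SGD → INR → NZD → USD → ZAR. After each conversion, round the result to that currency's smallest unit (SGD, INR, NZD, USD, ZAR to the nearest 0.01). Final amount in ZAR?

AUD 6,100,000.00 ÷ 0.95117 = SGD 6,413,154.33
SGD 6,413,154.33 × 54.969 = INR 352,524,680.37
INR 352,524,680.37 × 0.022562 = NZD 7,953,661.84
NZD 7,953,661.84 × 0.57928 = USD 4,607,397.23
USD 4,607,397.23 ÷ 0.056855 = ZAR 81,037,678.83

ZAR 81,037,678.83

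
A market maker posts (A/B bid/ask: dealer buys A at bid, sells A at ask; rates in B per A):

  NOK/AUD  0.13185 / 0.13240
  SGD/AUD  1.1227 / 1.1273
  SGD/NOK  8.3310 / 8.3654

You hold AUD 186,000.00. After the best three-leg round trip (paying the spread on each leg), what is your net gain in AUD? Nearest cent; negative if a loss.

Best loop AUD → NOK → SGD → AUD:
AUD 186,000.00 ÷ 0.13240 (buy NOK at ask) = NOK 1,404,833.84
NOK 1,404,833.84 ÷ 8.3654 (buy SGD at ask) = SGD 167,933.85
SGD 167,933.85 × 1.1227 (sell SGD at bid) = AUD 188,539.33

Net profit: AUD 2,539.33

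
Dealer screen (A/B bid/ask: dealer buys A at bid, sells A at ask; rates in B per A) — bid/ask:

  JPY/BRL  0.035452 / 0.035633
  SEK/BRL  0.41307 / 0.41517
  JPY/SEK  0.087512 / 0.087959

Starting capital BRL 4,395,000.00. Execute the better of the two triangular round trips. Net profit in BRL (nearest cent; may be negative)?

Net profit: BRL 63,592.24

Best loop BRL → JPY → SEK → BRL:
BRL 4,395,000.00 ÷ 0.035633 (buy JPY at ask) = JPY 123,340,723
JPY 123,340,723 × 0.087512 (sell JPY at bid) = SEK 10,793,793.39
SEK 10,793,793.39 × 0.41307 (sell SEK at bid) = BRL 4,458,592.24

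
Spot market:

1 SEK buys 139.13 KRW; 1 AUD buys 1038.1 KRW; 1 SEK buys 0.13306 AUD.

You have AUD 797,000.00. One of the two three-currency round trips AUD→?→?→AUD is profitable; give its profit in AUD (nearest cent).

Profitable loop is AUD → SEK → KRW → AUD:
AUD 797,000.00 ÷ 0.13306 = SEK 5,989,779.05
SEK 5,989,779.05 × 139.13 = KRW 833,357,959
KRW 833,357,959 ÷ 1038.1 = AUD 802,772.33
Profit = AUD 802,772.33 − AUD 797,000.00

Profit: AUD 5,772.33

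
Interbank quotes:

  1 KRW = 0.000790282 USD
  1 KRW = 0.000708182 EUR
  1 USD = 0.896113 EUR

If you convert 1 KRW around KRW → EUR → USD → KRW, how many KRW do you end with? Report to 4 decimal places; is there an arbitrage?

Around KRW → EUR → USD → KRW: 1 × 0.000708182 ÷ 0.896113 ÷ 0.000790282 = 1.000000
Product ≈ 1 (deviation 0.000%, within rounding noise).

1.0000 (no arbitrage)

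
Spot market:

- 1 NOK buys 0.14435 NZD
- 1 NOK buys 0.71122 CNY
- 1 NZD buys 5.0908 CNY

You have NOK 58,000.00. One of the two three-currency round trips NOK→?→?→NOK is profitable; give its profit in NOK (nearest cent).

Profit: NOK 1,927.60

Profitable loop is NOK → NZD → CNY → NOK:
NOK 58,000.00 × 0.14435 = NZD 8,372.30
NZD 8,372.30 × 5.0908 = CNY 42,621.70
CNY 42,621.70 ÷ 0.71122 = NOK 59,927.60
Profit = NOK 59,927.60 − NOK 58,000.00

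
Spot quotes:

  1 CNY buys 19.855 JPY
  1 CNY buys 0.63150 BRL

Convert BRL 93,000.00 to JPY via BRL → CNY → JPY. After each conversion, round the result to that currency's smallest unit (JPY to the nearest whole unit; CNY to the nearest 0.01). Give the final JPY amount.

BRL 93,000.00 ÷ 0.63150 = CNY 147,268.41
CNY 147,268.41 × 19.855 = JPY 2,924,014

JPY 2,924,014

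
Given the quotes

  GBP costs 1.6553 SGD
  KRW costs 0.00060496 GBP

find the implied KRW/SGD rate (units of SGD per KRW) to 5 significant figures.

1 KRW × 0.00060496 = 0.00060496 GBP
0.00060496 GBP × 1.6553 = 0.00100139 SGD

KRW/SGD = 0.0010014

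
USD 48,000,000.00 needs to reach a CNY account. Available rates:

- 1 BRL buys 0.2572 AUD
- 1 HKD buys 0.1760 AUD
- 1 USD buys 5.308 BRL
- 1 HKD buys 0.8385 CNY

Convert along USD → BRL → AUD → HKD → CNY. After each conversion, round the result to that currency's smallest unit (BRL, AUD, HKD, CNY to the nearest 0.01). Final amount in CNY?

USD 48,000,000.00 × 5.308 = BRL 254,784,000.00
BRL 254,784,000.00 × 0.2572 = AUD 65,530,444.80
AUD 65,530,444.80 ÷ 0.1760 = HKD 372,332,072.73
HKD 372,332,072.73 × 0.8385 = CNY 312,200,442.98

CNY 312,200,442.98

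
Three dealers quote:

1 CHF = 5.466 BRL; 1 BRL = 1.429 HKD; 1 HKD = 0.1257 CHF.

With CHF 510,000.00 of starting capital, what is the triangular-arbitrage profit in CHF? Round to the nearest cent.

Profit: CHF 9,437.19

Profitable loop is CHF → HKD → BRL → CHF:
CHF 510,000.00 ÷ 0.1257 = HKD 4,057,279.24
HKD 4,057,279.24 ÷ 1.429 = BRL 2,839,243.69
BRL 2,839,243.69 ÷ 5.466 = CHF 519,437.19
Profit = CHF 519,437.19 − CHF 510,000.00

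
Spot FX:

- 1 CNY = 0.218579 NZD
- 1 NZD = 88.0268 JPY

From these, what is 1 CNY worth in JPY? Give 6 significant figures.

1 CNY × 0.218579 = 0.218579 NZD
0.218579 NZD × 88.0268 = 19.2408 JPY

CNY/JPY = 19.2408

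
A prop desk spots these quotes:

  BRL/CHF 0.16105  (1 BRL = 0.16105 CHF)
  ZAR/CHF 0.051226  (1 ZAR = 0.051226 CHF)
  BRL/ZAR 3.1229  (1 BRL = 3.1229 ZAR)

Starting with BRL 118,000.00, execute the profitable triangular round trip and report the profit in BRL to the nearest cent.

Profit: BRL 793.92

Profitable loop is BRL → CHF → ZAR → BRL:
BRL 118,000.00 × 0.16105 = CHF 19,003.90
CHF 19,003.90 ÷ 0.051226 = ZAR 370,981.53
ZAR 370,981.53 ÷ 3.1229 = BRL 118,793.92
Profit = BRL 118,793.92 − BRL 118,000.00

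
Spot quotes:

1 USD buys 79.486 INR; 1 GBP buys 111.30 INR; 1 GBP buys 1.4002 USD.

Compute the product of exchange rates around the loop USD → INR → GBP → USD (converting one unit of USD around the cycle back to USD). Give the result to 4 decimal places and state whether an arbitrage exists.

Around USD → INR → GBP → USD: 1 × 79.486 ÷ 111.30 × 1.4002 = 0.999967
Product ≈ 1 (deviation 0.003%, within rounding noise).

1.0000 (no arbitrage)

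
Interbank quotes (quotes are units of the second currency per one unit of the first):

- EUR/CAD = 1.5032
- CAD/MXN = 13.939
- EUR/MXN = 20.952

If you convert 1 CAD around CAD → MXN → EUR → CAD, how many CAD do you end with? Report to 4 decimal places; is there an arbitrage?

1.0001 (no arbitrage)

Around CAD → MXN → EUR → CAD: 1 × 13.939 ÷ 20.952 × 1.5032 = 1.000053
Product ≈ 1 (deviation 0.005%, within rounding noise).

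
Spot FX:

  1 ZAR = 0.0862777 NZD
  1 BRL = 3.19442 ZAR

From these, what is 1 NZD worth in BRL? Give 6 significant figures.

NZD/BRL = 3.62835

1 NZD ÷ 0.0862777 = 11.5905 ZAR
11.5905 ZAR ÷ 3.19442 = 3.62835 BRL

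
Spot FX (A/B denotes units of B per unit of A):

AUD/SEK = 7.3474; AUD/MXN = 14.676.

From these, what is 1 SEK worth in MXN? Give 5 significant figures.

SEK/MXN = 1.9974

1 SEK ÷ 7.3474 = 0.136103 AUD
0.136103 AUD × 14.676 = 1.99744 MXN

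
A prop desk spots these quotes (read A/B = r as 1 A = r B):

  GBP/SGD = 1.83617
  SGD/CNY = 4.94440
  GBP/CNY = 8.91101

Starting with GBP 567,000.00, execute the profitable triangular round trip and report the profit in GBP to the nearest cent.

Profitable loop is GBP → SGD → CNY → GBP:
GBP 567,000.00 × 1.83617 = SGD 1,041,108.39
SGD 1,041,108.39 × 4.94440 = CNY 5,147,656.32
CNY 5,147,656.32 ÷ 8.91101 = GBP 577,673.72
Profit = GBP 577,673.72 − GBP 567,000.00

Profit: GBP 10,673.72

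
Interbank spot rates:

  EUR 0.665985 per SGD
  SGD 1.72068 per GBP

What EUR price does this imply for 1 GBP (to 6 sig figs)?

GBP/EUR = 1.14595

1 GBP × 1.72068 = 1.72068 SGD
1.72068 SGD × 0.665985 = 1.14595 EUR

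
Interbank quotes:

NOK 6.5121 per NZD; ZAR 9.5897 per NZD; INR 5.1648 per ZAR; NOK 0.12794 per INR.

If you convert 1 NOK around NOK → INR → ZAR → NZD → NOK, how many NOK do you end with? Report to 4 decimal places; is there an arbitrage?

1.0277 (arbitrage exists)

Around NOK → INR → ZAR → NZD → NOK: 1 ÷ 0.12794 ÷ 5.1648 ÷ 9.5897 × 6.5121 = 1.027676
Product > 1; profitable direction is NOK → INR → ZAR → NZD → NOK.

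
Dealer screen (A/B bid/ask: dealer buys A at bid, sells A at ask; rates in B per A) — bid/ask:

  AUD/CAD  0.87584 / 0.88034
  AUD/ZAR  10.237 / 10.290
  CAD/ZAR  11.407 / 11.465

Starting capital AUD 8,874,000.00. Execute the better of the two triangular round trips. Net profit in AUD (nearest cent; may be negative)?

Net profit: AUD 126,520.66

Best loop AUD → ZAR → CAD → AUD:
AUD 8,874,000.00 × 10.237 (sell AUD at bid) = ZAR 90,843,138.00
ZAR 90,843,138.00 ÷ 11.465 (buy CAD at ask) = CAD 7,923,518.36
CAD 7,923,518.36 ÷ 0.88034 (buy AUD at ask) = AUD 9,000,520.66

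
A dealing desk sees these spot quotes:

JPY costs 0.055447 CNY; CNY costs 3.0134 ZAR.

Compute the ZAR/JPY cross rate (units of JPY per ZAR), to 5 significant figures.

ZAR/JPY = 5.9850

1 ZAR ÷ 3.0134 = 0.331851 CNY
0.331851 CNY ÷ 0.055447 = 5.98501 JPY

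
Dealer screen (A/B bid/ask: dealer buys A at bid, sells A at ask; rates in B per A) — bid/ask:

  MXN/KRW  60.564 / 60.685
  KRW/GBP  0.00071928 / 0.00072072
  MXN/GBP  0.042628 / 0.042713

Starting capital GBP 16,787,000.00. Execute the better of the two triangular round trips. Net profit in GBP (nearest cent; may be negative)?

Net profit: GBP 333,858.98

Best loop GBP → MXN → KRW → GBP:
GBP 16,787,000.00 ÷ 0.042713 (buy MXN at ask) = MXN 393,018,518.95
MXN 393,018,518.95 × 60.564 (sell MXN at bid) = KRW 23,802,773,582
KRW 23,802,773,582 × 0.00071928 (sell KRW at bid) = GBP 17,120,858.98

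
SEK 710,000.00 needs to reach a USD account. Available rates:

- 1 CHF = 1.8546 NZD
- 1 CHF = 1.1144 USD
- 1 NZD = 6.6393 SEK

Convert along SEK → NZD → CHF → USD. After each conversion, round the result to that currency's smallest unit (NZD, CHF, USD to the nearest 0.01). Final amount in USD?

USD 64,257.95

SEK 710,000.00 ÷ 6.6393 = NZD 106,938.98
NZD 106,938.98 ÷ 1.8546 = CHF 57,661.48
CHF 57,661.48 × 1.1144 = USD 64,257.95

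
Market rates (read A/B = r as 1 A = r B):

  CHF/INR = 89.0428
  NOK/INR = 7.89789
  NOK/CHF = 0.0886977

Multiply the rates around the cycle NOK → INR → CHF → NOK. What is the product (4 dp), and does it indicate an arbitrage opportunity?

1.0000 (no arbitrage)

Around NOK → INR → CHF → NOK: 1 × 7.89789 ÷ 89.0428 ÷ 0.0886977 = 1.000000
Product ≈ 1 (deviation 0.000%, within rounding noise).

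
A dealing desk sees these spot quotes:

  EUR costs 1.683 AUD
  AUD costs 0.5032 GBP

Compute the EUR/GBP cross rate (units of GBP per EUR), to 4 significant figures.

EUR/GBP = 0.8469

1 EUR × 1.683 = 1.683 AUD
1.683 AUD × 0.5032 = 0.846886 GBP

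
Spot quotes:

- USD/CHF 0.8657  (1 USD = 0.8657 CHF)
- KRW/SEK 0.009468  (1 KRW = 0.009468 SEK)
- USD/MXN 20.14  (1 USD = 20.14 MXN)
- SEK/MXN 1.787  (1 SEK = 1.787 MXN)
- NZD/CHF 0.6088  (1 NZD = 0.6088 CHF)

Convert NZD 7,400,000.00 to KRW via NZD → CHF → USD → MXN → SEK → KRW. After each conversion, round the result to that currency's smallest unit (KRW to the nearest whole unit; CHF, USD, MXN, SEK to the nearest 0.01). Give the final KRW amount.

KRW 6,194,633,410

NZD 7,400,000.00 × 0.6088 = CHF 4,505,120.00
CHF 4,505,120.00 ÷ 0.8657 = USD 5,204,019.87
USD 5,204,019.87 × 20.14 = MXN 104,808,960.18
MXN 104,808,960.18 ÷ 1.787 = SEK 58,650,789.13
SEK 58,650,789.13 ÷ 0.009468 = KRW 6,194,633,410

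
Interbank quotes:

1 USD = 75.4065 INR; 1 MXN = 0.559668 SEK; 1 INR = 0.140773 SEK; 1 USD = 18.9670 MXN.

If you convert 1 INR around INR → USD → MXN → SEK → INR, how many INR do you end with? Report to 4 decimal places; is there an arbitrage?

Around INR → USD → MXN → SEK → INR: 1 ÷ 75.4065 × 18.9670 × 0.559668 ÷ 0.140773 = 1.000002
Product ≈ 1 (deviation 0.000%, within rounding noise).

1.0000 (no arbitrage)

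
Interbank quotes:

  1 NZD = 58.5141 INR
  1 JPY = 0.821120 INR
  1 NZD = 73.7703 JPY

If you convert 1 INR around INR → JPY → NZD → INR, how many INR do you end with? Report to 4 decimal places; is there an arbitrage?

Around INR → JPY → NZD → INR: 1 ÷ 0.821120 ÷ 73.7703 × 58.5141 = 0.965989
Product < 1; profitable direction is INR → NZD → JPY → INR.

0.9660 (arbitrage exists)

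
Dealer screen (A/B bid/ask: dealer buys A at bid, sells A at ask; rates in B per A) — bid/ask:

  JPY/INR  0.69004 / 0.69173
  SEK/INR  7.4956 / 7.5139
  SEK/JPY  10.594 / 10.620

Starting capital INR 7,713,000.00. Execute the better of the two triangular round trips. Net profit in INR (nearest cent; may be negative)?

Best loop INR → JPY → SEK → INR:
INR 7,713,000.00 ÷ 0.69173 (buy JPY at ask) = JPY 11,150,304
JPY 11,150,304 ÷ 10.620 (buy SEK at ask) = SEK 1,049,934.49
SEK 1,049,934.49 × 7.4956 (sell SEK at bid) = INR 7,869,888.98

Net profit: INR 156,888.98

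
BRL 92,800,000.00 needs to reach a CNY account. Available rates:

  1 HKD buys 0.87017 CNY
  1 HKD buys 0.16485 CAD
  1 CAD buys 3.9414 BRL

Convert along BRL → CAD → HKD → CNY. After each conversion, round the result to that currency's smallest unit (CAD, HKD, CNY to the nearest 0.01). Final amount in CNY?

CNY 124,283,254.98

BRL 92,800,000.00 ÷ 3.9414 = CAD 23,544,933.27
CAD 23,544,933.27 ÷ 0.16485 = HKD 142,826,407.46
HKD 142,826,407.46 × 0.87017 = CNY 124,283,254.98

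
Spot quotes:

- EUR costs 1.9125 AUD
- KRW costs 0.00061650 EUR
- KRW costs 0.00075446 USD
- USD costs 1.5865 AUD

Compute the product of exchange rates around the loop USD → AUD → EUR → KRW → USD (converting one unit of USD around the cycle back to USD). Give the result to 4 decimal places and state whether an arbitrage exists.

1.0152 (arbitrage exists)

Around USD → AUD → EUR → KRW → USD: 1 × 1.5865 ÷ 1.9125 ÷ 0.00061650 × 0.00075446 = 1.015177
Product > 1; profitable direction is USD → AUD → EUR → KRW → USD.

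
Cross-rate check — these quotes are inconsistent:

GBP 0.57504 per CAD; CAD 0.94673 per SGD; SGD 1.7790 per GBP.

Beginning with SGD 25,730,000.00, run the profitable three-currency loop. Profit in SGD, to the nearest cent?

Profit: SGD 836,824.29

Profitable loop is SGD → GBP → CAD → SGD:
SGD 25,730,000.00 ÷ 1.7790 = GBP 14,463,181.56
GBP 14,463,181.56 ÷ 0.57504 = CAD 25,151,609.56
CAD 25,151,609.56 ÷ 0.94673 = SGD 26,566,824.29
Profit = SGD 26,566,824.29 − SGD 25,730,000.00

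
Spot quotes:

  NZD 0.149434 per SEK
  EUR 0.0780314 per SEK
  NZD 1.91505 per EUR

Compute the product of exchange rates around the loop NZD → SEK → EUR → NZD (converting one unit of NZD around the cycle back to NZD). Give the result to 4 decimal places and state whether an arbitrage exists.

1.0000 (no arbitrage)

Around NZD → SEK → EUR → NZD: 1 ÷ 0.149434 × 0.0780314 × 1.91505 = 1.000000
Product ≈ 1 (deviation 0.000%, within rounding noise).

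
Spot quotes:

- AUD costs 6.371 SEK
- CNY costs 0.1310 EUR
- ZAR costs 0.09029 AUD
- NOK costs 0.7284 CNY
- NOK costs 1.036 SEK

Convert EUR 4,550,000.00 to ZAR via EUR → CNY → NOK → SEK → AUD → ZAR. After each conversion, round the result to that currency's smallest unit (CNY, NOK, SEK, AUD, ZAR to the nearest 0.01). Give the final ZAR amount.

EUR 4,550,000.00 ÷ 0.1310 = CNY 34,732,824.43
CNY 34,732,824.43 ÷ 0.7284 = NOK 47,683,723.82
NOK 47,683,723.82 × 1.036 = SEK 49,400,337.88
SEK 49,400,337.88 ÷ 6.371 = AUD 7,753,937.82
AUD 7,753,937.82 ÷ 0.09029 = ZAR 85,878,146.20

ZAR 85,878,146.20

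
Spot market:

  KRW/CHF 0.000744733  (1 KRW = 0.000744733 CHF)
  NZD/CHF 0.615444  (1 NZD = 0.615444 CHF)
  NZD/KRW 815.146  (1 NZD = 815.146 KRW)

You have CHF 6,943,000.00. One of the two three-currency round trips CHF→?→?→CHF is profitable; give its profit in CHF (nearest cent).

Profit: CHF 95,817.53

Profitable loop is CHF → KRW → NZD → CHF:
CHF 6,943,000.00 ÷ 0.000744733 = KRW 9,322,804,280
KRW 9,322,804,280 ÷ 815.146 = NZD 11,436,974.82
NZD 11,436,974.82 × 0.615444 = CHF 7,038,817.53
Profit = CHF 7,038,817.53 − CHF 6,943,000.00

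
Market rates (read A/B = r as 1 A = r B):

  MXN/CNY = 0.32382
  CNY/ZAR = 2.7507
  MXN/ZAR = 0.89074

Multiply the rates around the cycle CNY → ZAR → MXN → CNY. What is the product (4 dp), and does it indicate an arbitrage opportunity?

1.0000 (no arbitrage)

Around CNY → ZAR → MXN → CNY: 1 × 2.7507 ÷ 0.89074 × 0.32382 = 0.999991
Product ≈ 1 (deviation 0.001%, within rounding noise).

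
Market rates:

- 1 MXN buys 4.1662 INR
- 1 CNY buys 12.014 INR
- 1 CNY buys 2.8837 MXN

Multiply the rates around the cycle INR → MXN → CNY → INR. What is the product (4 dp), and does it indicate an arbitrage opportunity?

1.0000 (no arbitrage)

Around INR → MXN → CNY → INR: 1 ÷ 4.1662 ÷ 2.8837 × 12.014 = 0.999994
Product ≈ 1 (deviation 0.001%, within rounding noise).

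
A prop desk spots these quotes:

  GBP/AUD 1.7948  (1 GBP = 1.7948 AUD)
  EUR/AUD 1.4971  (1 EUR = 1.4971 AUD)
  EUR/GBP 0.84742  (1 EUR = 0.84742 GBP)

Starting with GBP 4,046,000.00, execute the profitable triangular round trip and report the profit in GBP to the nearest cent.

Profit: GBP 64,454.44

Profitable loop is GBP → AUD → EUR → GBP:
GBP 4,046,000.00 × 1.7948 = AUD 7,261,760.80
AUD 7,261,760.80 ÷ 1.4971 = EUR 4,850,551.60
EUR 4,850,551.60 × 0.84742 = GBP 4,110,454.44
Profit = GBP 4,110,454.44 − GBP 4,046,000.00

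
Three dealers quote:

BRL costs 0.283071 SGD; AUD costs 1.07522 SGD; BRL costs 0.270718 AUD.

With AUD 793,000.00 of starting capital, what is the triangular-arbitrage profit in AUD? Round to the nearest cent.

Profit: AUD 22,440.50

Profitable loop is AUD → SGD → BRL → AUD:
AUD 793,000.00 × 1.07522 = SGD 852,649.46
SGD 852,649.46 ÷ 0.283071 = BRL 3,012,139.92
BRL 3,012,139.92 × 0.270718 = AUD 815,440.50
Profit = AUD 815,440.50 − AUD 793,000.00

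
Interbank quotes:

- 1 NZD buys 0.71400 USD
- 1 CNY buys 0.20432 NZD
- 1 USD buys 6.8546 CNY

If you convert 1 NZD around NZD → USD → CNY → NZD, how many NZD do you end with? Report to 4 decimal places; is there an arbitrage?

1.0000 (no arbitrage)

Around NZD → USD → CNY → NZD: 1 × 0.71400 × 6.8546 × 0.20432 = 0.999980
Product ≈ 1 (deviation 0.002%, within rounding noise).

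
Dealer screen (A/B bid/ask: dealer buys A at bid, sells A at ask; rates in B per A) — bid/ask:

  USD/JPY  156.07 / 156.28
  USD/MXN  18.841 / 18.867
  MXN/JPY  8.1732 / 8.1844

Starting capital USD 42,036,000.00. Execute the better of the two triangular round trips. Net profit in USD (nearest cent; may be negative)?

Best loop USD → JPY → MXN → USD:
USD 42,036,000.00 × 156.07 (sell USD at bid) = JPY 6,560,558,520
JPY 6,560,558,520 ÷ 8.1844 (buy MXN at ask) = MXN 801,593,094.18
MXN 801,593,094.18 ÷ 18.867 (buy USD at ask) = USD 42,486,515.83

Net profit: USD 450,515.83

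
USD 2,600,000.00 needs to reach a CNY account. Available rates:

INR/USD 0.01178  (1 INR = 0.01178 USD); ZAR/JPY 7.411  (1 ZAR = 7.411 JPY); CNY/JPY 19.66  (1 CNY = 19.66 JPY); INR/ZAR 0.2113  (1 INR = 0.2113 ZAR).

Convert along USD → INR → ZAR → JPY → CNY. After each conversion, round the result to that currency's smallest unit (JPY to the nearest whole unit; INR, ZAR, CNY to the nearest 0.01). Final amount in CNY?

USD 2,600,000.00 ÷ 0.01178 = INR 220,713,073.01
INR 220,713,073.01 × 0.2113 = ZAR 46,636,672.33
ZAR 46,636,672.33 × 7.411 = JPY 345,624,379
JPY 345,624,379 ÷ 19.66 = CNY 17,580,080.32

CNY 17,580,080.32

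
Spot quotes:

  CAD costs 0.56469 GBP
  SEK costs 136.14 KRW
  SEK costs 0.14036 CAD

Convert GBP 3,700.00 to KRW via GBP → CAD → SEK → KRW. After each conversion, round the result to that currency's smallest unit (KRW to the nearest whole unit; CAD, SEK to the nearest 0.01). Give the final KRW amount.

GBP 3,700.00 ÷ 0.56469 = CAD 6,552.27
CAD 6,552.27 ÷ 0.14036 = SEK 46,681.89
SEK 46,681.89 × 136.14 = KRW 6,355,273

KRW 6,355,273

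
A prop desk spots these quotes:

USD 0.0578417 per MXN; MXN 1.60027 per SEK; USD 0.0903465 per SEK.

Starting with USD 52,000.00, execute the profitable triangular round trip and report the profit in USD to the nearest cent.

Profit: USD 1,275.35

Profitable loop is USD → SEK → MXN → USD:
USD 52,000.00 ÷ 0.0903465 = SEK 575,561.86
SEK 575,561.86 × 1.60027 = MXN 921,054.39
MXN 921,054.39 × 0.0578417 = USD 53,275.35
Profit = USD 53,275.35 − USD 52,000.00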